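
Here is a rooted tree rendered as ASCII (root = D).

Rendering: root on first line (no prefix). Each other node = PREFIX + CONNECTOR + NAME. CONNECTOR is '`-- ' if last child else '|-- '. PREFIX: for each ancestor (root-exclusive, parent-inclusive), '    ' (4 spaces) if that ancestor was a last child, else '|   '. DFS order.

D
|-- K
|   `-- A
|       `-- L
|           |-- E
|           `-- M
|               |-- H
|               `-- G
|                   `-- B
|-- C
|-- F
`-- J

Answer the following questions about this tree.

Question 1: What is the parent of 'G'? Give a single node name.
Answer: M

Derivation:
Scan adjacency: G appears as child of M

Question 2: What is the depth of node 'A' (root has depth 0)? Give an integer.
Path from root to A: D -> K -> A
Depth = number of edges = 2

Answer: 2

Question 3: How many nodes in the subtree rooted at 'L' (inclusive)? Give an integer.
Subtree rooted at L contains: B, E, G, H, L, M
Count = 6

Answer: 6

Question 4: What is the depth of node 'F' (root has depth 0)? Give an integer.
Answer: 1

Derivation:
Path from root to F: D -> F
Depth = number of edges = 1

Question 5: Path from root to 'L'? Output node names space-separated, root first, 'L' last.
Answer: D K A L

Derivation:
Walk down from root: D -> K -> A -> L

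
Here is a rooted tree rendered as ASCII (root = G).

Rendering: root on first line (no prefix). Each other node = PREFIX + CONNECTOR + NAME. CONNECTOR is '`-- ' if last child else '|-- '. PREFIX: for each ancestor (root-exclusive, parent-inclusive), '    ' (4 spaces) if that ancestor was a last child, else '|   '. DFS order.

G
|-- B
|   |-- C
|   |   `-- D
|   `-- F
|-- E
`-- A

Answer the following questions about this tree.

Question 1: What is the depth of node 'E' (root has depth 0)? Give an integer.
Answer: 1

Derivation:
Path from root to E: G -> E
Depth = number of edges = 1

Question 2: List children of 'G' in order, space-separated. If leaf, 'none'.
Node G's children (from adjacency): B, E, A

Answer: B E A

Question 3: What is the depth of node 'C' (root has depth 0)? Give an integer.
Answer: 2

Derivation:
Path from root to C: G -> B -> C
Depth = number of edges = 2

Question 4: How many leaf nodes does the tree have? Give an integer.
Answer: 4

Derivation:
Leaves (nodes with no children): A, D, E, F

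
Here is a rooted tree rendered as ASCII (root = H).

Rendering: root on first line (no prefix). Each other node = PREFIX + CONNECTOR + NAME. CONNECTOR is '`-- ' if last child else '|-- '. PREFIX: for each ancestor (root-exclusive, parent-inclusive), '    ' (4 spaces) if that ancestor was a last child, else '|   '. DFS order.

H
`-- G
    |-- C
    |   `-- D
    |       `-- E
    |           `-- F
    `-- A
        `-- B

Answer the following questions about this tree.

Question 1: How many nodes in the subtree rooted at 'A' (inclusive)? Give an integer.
Subtree rooted at A contains: A, B
Count = 2

Answer: 2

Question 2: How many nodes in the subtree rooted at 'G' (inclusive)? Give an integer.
Answer: 7

Derivation:
Subtree rooted at G contains: A, B, C, D, E, F, G
Count = 7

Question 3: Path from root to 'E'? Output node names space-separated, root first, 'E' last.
Walk down from root: H -> G -> C -> D -> E

Answer: H G C D E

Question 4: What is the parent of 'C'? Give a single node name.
Scan adjacency: C appears as child of G

Answer: G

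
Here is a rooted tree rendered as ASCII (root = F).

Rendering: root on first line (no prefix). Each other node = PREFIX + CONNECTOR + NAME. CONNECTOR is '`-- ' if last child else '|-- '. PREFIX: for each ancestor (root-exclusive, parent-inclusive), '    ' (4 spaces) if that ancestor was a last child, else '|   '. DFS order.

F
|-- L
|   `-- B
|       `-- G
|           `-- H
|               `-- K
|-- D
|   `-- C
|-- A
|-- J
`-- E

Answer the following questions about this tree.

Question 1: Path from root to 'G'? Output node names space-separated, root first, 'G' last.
Answer: F L B G

Derivation:
Walk down from root: F -> L -> B -> G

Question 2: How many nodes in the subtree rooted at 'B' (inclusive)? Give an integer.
Subtree rooted at B contains: B, G, H, K
Count = 4

Answer: 4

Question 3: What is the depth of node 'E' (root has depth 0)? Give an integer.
Answer: 1

Derivation:
Path from root to E: F -> E
Depth = number of edges = 1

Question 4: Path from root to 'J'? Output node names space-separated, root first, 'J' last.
Walk down from root: F -> J

Answer: F J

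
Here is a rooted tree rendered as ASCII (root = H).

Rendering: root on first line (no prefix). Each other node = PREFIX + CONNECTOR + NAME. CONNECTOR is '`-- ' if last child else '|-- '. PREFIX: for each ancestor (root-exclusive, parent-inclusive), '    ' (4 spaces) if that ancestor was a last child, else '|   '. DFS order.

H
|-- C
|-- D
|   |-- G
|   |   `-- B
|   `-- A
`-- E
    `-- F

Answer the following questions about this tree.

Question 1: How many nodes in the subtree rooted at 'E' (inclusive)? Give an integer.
Answer: 2

Derivation:
Subtree rooted at E contains: E, F
Count = 2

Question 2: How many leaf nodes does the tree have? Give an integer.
Leaves (nodes with no children): A, B, C, F

Answer: 4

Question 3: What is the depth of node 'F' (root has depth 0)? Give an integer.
Answer: 2

Derivation:
Path from root to F: H -> E -> F
Depth = number of edges = 2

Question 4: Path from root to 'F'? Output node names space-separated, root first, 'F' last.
Walk down from root: H -> E -> F

Answer: H E F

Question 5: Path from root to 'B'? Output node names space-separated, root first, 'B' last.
Answer: H D G B

Derivation:
Walk down from root: H -> D -> G -> B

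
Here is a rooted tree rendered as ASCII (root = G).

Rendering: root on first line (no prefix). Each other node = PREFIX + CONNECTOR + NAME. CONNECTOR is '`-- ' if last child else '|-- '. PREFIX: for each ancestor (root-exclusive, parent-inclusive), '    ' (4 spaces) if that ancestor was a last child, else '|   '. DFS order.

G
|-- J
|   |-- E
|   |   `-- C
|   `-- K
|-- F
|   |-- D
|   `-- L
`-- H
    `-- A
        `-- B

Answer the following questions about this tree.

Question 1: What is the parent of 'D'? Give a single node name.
Scan adjacency: D appears as child of F

Answer: F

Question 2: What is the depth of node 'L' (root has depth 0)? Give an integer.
Answer: 2

Derivation:
Path from root to L: G -> F -> L
Depth = number of edges = 2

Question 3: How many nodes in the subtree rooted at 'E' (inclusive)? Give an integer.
Subtree rooted at E contains: C, E
Count = 2

Answer: 2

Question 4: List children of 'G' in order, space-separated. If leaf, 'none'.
Node G's children (from adjacency): J, F, H

Answer: J F H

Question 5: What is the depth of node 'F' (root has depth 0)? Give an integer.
Path from root to F: G -> F
Depth = number of edges = 1

Answer: 1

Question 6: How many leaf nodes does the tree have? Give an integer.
Answer: 5

Derivation:
Leaves (nodes with no children): B, C, D, K, L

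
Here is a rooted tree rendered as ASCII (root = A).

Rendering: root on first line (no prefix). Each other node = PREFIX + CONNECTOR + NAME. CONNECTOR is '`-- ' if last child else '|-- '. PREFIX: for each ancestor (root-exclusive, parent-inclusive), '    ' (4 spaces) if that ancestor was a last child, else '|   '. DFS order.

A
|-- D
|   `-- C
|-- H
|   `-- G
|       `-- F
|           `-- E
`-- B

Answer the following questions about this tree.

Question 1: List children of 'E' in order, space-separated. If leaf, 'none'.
Node E's children (from adjacency): (leaf)

Answer: none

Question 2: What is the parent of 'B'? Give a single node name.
Scan adjacency: B appears as child of A

Answer: A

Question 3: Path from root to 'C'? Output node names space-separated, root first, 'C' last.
Walk down from root: A -> D -> C

Answer: A D C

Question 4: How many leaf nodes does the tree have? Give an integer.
Leaves (nodes with no children): B, C, E

Answer: 3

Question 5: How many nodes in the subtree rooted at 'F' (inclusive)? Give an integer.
Subtree rooted at F contains: E, F
Count = 2

Answer: 2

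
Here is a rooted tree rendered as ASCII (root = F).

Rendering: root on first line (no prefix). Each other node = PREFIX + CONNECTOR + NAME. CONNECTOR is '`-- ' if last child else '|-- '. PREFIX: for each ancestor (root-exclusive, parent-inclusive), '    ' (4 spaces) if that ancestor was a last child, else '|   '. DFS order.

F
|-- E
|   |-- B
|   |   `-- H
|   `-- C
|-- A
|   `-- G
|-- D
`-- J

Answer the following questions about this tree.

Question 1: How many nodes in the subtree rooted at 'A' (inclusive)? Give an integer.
Subtree rooted at A contains: A, G
Count = 2

Answer: 2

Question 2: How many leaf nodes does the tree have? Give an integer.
Leaves (nodes with no children): C, D, G, H, J

Answer: 5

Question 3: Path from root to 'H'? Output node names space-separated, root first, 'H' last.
Answer: F E B H

Derivation:
Walk down from root: F -> E -> B -> H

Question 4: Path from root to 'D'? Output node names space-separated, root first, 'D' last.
Walk down from root: F -> D

Answer: F D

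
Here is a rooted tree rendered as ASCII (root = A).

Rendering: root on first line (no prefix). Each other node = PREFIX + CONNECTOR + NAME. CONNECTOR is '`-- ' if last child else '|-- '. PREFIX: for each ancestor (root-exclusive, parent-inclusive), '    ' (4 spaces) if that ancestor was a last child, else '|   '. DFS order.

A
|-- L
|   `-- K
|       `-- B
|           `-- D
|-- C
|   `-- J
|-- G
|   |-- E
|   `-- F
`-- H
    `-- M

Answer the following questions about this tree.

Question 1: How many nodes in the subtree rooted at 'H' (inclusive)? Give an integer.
Answer: 2

Derivation:
Subtree rooted at H contains: H, M
Count = 2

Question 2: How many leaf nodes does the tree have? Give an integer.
Leaves (nodes with no children): D, E, F, J, M

Answer: 5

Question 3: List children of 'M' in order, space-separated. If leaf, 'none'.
Node M's children (from adjacency): (leaf)

Answer: none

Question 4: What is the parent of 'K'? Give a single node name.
Answer: L

Derivation:
Scan adjacency: K appears as child of L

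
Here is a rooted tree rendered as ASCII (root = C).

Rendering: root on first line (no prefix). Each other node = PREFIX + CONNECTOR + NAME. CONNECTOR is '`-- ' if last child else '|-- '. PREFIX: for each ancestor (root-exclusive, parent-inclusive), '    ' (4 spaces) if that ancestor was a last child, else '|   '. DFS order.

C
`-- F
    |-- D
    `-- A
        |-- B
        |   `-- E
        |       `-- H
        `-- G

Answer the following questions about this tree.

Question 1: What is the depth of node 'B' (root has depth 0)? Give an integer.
Answer: 3

Derivation:
Path from root to B: C -> F -> A -> B
Depth = number of edges = 3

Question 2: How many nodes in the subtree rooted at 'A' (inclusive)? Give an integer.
Subtree rooted at A contains: A, B, E, G, H
Count = 5

Answer: 5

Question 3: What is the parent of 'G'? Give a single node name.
Answer: A

Derivation:
Scan adjacency: G appears as child of A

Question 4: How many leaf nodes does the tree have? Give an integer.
Leaves (nodes with no children): D, G, H

Answer: 3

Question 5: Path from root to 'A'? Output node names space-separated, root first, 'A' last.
Walk down from root: C -> F -> A

Answer: C F A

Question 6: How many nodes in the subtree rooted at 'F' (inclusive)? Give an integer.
Answer: 7

Derivation:
Subtree rooted at F contains: A, B, D, E, F, G, H
Count = 7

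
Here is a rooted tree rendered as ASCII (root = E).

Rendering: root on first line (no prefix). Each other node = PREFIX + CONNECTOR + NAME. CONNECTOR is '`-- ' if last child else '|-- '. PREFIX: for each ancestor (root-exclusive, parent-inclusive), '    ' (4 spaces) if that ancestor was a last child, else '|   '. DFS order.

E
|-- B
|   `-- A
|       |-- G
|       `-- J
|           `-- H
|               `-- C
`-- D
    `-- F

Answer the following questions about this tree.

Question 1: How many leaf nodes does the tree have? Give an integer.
Answer: 3

Derivation:
Leaves (nodes with no children): C, F, G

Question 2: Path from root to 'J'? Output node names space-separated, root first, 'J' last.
Answer: E B A J

Derivation:
Walk down from root: E -> B -> A -> J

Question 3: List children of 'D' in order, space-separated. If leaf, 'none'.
Node D's children (from adjacency): F

Answer: F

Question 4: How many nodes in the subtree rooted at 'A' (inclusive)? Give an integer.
Subtree rooted at A contains: A, C, G, H, J
Count = 5

Answer: 5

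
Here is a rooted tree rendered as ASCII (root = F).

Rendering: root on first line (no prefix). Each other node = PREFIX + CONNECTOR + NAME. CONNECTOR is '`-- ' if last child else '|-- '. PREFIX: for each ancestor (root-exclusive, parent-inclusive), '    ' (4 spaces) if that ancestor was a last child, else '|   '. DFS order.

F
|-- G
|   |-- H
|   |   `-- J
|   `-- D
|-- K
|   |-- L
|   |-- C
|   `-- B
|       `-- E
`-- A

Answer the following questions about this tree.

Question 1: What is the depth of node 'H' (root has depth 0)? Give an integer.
Path from root to H: F -> G -> H
Depth = number of edges = 2

Answer: 2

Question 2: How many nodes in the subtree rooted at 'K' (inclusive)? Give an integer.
Answer: 5

Derivation:
Subtree rooted at K contains: B, C, E, K, L
Count = 5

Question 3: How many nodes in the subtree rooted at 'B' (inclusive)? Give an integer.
Subtree rooted at B contains: B, E
Count = 2

Answer: 2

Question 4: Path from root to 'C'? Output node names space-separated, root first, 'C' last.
Walk down from root: F -> K -> C

Answer: F K C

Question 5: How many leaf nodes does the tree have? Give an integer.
Leaves (nodes with no children): A, C, D, E, J, L

Answer: 6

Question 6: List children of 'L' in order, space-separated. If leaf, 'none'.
Answer: none

Derivation:
Node L's children (from adjacency): (leaf)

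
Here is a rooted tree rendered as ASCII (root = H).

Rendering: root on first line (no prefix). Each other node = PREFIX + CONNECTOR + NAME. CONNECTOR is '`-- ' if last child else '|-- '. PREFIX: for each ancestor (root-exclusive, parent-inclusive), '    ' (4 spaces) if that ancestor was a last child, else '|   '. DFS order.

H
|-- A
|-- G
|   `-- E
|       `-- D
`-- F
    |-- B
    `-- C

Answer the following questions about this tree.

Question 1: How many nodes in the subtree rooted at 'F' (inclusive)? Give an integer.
Answer: 3

Derivation:
Subtree rooted at F contains: B, C, F
Count = 3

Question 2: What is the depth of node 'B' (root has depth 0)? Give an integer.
Path from root to B: H -> F -> B
Depth = number of edges = 2

Answer: 2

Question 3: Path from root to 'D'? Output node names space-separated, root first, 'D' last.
Walk down from root: H -> G -> E -> D

Answer: H G E D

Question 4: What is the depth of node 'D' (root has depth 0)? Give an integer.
Answer: 3

Derivation:
Path from root to D: H -> G -> E -> D
Depth = number of edges = 3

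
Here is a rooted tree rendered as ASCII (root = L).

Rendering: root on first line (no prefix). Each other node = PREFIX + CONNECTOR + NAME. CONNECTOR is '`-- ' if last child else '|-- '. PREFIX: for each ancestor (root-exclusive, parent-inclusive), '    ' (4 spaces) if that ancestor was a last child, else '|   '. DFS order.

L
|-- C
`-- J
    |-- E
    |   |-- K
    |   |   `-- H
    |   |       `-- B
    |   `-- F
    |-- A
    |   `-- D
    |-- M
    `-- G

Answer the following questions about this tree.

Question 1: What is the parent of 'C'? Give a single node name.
Answer: L

Derivation:
Scan adjacency: C appears as child of L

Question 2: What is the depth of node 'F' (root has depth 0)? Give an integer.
Path from root to F: L -> J -> E -> F
Depth = number of edges = 3

Answer: 3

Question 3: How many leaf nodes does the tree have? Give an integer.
Answer: 6

Derivation:
Leaves (nodes with no children): B, C, D, F, G, M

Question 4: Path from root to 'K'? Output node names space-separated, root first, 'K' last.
Answer: L J E K

Derivation:
Walk down from root: L -> J -> E -> K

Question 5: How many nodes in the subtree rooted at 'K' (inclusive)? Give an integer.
Subtree rooted at K contains: B, H, K
Count = 3

Answer: 3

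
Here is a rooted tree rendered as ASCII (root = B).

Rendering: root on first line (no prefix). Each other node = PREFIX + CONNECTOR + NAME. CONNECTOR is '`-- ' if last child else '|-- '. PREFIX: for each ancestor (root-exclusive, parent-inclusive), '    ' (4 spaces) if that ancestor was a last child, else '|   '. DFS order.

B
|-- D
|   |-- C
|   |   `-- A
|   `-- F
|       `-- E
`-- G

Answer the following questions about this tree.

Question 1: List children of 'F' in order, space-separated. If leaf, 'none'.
Answer: E

Derivation:
Node F's children (from adjacency): E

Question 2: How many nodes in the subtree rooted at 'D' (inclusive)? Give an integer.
Subtree rooted at D contains: A, C, D, E, F
Count = 5

Answer: 5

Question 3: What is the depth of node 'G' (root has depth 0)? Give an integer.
Answer: 1

Derivation:
Path from root to G: B -> G
Depth = number of edges = 1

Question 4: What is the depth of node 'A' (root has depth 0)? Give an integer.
Path from root to A: B -> D -> C -> A
Depth = number of edges = 3

Answer: 3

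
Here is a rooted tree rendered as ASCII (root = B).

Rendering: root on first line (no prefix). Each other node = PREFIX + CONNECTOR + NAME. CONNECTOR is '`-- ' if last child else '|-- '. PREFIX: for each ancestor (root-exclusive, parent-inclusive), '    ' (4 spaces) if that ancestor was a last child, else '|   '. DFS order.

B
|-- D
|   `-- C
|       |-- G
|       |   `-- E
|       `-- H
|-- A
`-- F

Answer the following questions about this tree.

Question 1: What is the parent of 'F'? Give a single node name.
Scan adjacency: F appears as child of B

Answer: B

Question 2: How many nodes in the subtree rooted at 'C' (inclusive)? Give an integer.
Subtree rooted at C contains: C, E, G, H
Count = 4

Answer: 4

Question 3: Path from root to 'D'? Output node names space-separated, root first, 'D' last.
Answer: B D

Derivation:
Walk down from root: B -> D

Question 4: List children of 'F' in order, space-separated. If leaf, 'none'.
Node F's children (from adjacency): (leaf)

Answer: none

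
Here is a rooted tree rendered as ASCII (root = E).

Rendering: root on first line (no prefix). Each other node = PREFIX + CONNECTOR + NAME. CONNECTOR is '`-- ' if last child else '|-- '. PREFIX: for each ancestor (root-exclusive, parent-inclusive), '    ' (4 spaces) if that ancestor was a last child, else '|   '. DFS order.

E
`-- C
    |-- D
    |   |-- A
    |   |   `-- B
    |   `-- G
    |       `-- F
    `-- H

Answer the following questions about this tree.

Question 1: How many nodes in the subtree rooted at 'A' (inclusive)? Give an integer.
Subtree rooted at A contains: A, B
Count = 2

Answer: 2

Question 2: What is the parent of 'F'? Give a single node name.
Answer: G

Derivation:
Scan adjacency: F appears as child of G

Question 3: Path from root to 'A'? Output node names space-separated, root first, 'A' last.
Answer: E C D A

Derivation:
Walk down from root: E -> C -> D -> A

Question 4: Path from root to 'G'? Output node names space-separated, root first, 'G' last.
Walk down from root: E -> C -> D -> G

Answer: E C D G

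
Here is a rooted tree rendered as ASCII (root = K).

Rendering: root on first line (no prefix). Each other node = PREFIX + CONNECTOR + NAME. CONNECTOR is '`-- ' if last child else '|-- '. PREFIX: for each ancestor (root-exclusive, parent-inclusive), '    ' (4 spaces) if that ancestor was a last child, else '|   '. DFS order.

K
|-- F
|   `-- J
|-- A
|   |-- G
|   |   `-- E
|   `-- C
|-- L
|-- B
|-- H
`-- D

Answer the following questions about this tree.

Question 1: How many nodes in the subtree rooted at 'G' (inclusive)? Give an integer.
Answer: 2

Derivation:
Subtree rooted at G contains: E, G
Count = 2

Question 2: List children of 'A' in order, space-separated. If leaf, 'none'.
Node A's children (from adjacency): G, C

Answer: G C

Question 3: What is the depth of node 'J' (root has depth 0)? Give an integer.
Path from root to J: K -> F -> J
Depth = number of edges = 2

Answer: 2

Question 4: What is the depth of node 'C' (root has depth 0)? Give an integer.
Answer: 2

Derivation:
Path from root to C: K -> A -> C
Depth = number of edges = 2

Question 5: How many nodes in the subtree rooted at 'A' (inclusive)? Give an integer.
Subtree rooted at A contains: A, C, E, G
Count = 4

Answer: 4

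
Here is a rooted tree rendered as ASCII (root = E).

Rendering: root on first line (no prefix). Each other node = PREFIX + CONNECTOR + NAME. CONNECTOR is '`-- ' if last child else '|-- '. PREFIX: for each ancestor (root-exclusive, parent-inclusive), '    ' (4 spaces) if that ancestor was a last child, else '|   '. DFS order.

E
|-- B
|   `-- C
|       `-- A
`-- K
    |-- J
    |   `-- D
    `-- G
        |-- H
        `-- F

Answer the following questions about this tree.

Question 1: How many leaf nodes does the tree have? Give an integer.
Answer: 4

Derivation:
Leaves (nodes with no children): A, D, F, H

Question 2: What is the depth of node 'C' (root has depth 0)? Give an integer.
Answer: 2

Derivation:
Path from root to C: E -> B -> C
Depth = number of edges = 2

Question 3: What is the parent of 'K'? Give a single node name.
Answer: E

Derivation:
Scan adjacency: K appears as child of E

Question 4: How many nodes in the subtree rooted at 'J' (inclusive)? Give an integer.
Subtree rooted at J contains: D, J
Count = 2

Answer: 2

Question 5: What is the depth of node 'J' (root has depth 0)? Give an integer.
Path from root to J: E -> K -> J
Depth = number of edges = 2

Answer: 2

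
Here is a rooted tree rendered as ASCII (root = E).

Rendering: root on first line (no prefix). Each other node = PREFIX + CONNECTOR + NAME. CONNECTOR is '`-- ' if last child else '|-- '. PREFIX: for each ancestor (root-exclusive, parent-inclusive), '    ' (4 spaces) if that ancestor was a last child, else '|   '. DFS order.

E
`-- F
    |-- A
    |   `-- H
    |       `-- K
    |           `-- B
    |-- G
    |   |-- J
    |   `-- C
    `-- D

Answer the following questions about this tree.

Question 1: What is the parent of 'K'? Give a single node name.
Scan adjacency: K appears as child of H

Answer: H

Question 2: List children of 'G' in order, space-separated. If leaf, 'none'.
Node G's children (from adjacency): J, C

Answer: J C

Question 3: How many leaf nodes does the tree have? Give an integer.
Answer: 4

Derivation:
Leaves (nodes with no children): B, C, D, J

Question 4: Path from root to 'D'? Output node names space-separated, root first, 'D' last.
Answer: E F D

Derivation:
Walk down from root: E -> F -> D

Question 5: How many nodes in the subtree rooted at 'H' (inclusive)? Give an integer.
Answer: 3

Derivation:
Subtree rooted at H contains: B, H, K
Count = 3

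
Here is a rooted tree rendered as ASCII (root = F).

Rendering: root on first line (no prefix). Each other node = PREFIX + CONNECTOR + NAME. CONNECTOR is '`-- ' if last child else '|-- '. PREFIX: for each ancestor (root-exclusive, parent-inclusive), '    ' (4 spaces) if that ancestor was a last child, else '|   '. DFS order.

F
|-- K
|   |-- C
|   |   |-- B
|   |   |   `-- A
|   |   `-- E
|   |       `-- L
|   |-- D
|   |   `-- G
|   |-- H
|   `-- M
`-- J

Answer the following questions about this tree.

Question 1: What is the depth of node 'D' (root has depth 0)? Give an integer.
Path from root to D: F -> K -> D
Depth = number of edges = 2

Answer: 2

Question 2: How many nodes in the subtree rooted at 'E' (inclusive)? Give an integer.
Answer: 2

Derivation:
Subtree rooted at E contains: E, L
Count = 2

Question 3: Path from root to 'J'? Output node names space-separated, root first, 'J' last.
Walk down from root: F -> J

Answer: F J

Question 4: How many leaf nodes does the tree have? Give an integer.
Answer: 6

Derivation:
Leaves (nodes with no children): A, G, H, J, L, M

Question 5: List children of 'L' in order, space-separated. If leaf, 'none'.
Node L's children (from adjacency): (leaf)

Answer: none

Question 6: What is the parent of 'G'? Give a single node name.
Answer: D

Derivation:
Scan adjacency: G appears as child of D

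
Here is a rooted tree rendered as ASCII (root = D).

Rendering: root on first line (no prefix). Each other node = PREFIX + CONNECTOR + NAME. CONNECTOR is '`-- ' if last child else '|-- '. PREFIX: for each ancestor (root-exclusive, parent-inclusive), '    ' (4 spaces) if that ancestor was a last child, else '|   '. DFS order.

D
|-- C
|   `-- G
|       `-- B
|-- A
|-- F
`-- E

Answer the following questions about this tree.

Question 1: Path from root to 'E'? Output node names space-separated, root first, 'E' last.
Answer: D E

Derivation:
Walk down from root: D -> E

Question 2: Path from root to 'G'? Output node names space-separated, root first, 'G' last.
Answer: D C G

Derivation:
Walk down from root: D -> C -> G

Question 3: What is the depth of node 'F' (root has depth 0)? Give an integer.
Answer: 1

Derivation:
Path from root to F: D -> F
Depth = number of edges = 1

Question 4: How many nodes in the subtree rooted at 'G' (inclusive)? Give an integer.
Subtree rooted at G contains: B, G
Count = 2

Answer: 2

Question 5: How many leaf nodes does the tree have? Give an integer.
Leaves (nodes with no children): A, B, E, F

Answer: 4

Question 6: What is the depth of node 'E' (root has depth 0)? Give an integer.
Path from root to E: D -> E
Depth = number of edges = 1

Answer: 1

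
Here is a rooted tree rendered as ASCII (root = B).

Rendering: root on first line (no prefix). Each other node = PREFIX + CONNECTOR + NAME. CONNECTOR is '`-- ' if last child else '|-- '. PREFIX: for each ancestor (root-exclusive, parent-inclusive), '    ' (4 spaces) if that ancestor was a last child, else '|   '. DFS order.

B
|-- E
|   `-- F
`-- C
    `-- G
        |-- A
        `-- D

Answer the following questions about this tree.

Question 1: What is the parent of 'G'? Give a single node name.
Answer: C

Derivation:
Scan adjacency: G appears as child of C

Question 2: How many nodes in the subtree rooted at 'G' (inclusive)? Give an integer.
Answer: 3

Derivation:
Subtree rooted at G contains: A, D, G
Count = 3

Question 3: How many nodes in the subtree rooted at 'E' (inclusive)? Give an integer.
Answer: 2

Derivation:
Subtree rooted at E contains: E, F
Count = 2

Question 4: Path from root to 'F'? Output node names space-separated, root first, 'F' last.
Answer: B E F

Derivation:
Walk down from root: B -> E -> F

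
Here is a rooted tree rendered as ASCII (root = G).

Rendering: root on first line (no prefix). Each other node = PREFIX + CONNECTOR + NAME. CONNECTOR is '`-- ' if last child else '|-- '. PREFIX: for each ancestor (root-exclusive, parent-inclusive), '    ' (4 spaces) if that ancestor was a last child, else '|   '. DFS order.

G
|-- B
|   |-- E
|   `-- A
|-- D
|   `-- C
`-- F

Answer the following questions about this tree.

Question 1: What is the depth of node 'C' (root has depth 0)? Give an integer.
Path from root to C: G -> D -> C
Depth = number of edges = 2

Answer: 2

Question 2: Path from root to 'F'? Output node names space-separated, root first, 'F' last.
Answer: G F

Derivation:
Walk down from root: G -> F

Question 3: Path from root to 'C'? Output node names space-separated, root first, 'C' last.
Answer: G D C

Derivation:
Walk down from root: G -> D -> C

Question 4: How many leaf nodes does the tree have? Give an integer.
Answer: 4

Derivation:
Leaves (nodes with no children): A, C, E, F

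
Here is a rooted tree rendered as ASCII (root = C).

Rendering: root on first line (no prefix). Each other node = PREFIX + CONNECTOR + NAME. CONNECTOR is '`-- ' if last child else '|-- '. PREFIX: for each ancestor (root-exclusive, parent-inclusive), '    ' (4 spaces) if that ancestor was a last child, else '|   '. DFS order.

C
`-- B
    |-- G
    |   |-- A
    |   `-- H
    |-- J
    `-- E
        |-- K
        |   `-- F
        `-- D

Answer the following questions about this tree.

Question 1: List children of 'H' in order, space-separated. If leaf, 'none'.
Answer: none

Derivation:
Node H's children (from adjacency): (leaf)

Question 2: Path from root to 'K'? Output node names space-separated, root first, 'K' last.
Answer: C B E K

Derivation:
Walk down from root: C -> B -> E -> K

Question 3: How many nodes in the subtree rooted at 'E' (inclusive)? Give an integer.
Subtree rooted at E contains: D, E, F, K
Count = 4

Answer: 4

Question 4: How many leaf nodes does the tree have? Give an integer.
Leaves (nodes with no children): A, D, F, H, J

Answer: 5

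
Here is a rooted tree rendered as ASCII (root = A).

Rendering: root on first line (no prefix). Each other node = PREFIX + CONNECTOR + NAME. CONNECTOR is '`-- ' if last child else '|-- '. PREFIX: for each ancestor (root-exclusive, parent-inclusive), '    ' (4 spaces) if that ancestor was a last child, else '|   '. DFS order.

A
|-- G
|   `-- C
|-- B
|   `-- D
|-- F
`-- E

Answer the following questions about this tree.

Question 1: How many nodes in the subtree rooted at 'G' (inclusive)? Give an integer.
Answer: 2

Derivation:
Subtree rooted at G contains: C, G
Count = 2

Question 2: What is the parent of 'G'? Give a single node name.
Scan adjacency: G appears as child of A

Answer: A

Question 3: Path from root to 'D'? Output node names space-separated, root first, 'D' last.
Walk down from root: A -> B -> D

Answer: A B D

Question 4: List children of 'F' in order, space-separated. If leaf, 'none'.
Answer: none

Derivation:
Node F's children (from adjacency): (leaf)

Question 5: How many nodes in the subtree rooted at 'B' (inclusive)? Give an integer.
Subtree rooted at B contains: B, D
Count = 2

Answer: 2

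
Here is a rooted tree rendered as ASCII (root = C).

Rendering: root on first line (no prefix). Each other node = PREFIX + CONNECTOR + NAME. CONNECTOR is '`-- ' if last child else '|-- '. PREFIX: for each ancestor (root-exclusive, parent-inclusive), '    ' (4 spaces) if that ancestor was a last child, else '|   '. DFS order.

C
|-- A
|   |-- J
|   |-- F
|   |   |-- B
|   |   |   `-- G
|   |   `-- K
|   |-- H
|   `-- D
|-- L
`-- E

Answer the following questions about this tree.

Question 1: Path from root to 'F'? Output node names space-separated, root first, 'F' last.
Walk down from root: C -> A -> F

Answer: C A F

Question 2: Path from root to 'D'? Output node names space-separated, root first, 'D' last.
Walk down from root: C -> A -> D

Answer: C A D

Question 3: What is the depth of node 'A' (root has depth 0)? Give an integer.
Answer: 1

Derivation:
Path from root to A: C -> A
Depth = number of edges = 1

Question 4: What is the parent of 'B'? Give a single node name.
Scan adjacency: B appears as child of F

Answer: F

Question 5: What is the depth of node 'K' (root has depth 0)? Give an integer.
Answer: 3

Derivation:
Path from root to K: C -> A -> F -> K
Depth = number of edges = 3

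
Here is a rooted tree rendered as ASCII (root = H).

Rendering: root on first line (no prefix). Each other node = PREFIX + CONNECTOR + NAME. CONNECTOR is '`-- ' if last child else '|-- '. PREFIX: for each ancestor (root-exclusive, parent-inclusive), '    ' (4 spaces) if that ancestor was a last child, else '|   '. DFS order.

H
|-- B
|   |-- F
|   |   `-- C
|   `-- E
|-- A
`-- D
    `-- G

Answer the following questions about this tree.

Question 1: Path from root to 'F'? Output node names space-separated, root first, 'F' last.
Walk down from root: H -> B -> F

Answer: H B F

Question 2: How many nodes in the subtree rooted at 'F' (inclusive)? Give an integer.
Subtree rooted at F contains: C, F
Count = 2

Answer: 2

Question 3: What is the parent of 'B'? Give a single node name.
Scan adjacency: B appears as child of H

Answer: H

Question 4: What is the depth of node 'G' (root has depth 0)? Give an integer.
Path from root to G: H -> D -> G
Depth = number of edges = 2

Answer: 2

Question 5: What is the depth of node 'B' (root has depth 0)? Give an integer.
Path from root to B: H -> B
Depth = number of edges = 1

Answer: 1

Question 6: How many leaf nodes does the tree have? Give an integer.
Answer: 4

Derivation:
Leaves (nodes with no children): A, C, E, G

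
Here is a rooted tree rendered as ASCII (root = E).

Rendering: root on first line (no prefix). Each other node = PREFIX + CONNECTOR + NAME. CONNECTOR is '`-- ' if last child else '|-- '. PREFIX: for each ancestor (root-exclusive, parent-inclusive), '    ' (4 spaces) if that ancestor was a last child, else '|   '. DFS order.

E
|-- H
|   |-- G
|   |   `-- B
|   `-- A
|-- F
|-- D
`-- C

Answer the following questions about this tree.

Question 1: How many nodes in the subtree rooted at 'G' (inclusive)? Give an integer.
Subtree rooted at G contains: B, G
Count = 2

Answer: 2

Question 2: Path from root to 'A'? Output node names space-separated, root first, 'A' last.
Answer: E H A

Derivation:
Walk down from root: E -> H -> A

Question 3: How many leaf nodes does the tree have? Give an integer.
Leaves (nodes with no children): A, B, C, D, F

Answer: 5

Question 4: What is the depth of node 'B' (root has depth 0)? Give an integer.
Path from root to B: E -> H -> G -> B
Depth = number of edges = 3

Answer: 3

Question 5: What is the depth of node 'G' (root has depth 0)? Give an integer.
Path from root to G: E -> H -> G
Depth = number of edges = 2

Answer: 2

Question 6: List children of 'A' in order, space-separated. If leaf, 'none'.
Node A's children (from adjacency): (leaf)

Answer: none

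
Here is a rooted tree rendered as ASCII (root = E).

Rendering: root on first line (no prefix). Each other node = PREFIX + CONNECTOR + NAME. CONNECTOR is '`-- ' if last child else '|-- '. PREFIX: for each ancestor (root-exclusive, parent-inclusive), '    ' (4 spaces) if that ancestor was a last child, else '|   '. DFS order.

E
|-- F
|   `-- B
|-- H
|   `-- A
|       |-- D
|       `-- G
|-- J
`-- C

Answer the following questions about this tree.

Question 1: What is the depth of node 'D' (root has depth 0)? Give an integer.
Path from root to D: E -> H -> A -> D
Depth = number of edges = 3

Answer: 3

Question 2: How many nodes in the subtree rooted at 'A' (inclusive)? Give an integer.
Answer: 3

Derivation:
Subtree rooted at A contains: A, D, G
Count = 3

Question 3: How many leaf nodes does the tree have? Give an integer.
Answer: 5

Derivation:
Leaves (nodes with no children): B, C, D, G, J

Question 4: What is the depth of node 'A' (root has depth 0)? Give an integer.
Path from root to A: E -> H -> A
Depth = number of edges = 2

Answer: 2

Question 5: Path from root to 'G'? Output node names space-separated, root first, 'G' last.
Walk down from root: E -> H -> A -> G

Answer: E H A G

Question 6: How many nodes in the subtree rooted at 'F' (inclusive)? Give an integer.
Answer: 2

Derivation:
Subtree rooted at F contains: B, F
Count = 2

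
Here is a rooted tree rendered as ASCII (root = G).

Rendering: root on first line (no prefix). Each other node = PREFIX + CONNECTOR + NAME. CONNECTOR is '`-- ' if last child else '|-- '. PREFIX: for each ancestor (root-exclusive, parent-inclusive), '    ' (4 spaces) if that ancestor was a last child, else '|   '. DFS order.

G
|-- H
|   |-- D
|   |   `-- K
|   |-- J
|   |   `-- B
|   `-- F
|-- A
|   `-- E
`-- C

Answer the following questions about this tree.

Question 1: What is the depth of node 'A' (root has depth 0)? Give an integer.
Path from root to A: G -> A
Depth = number of edges = 1

Answer: 1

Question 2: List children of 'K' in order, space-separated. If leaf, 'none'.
Answer: none

Derivation:
Node K's children (from adjacency): (leaf)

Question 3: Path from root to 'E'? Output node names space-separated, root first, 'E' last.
Walk down from root: G -> A -> E

Answer: G A E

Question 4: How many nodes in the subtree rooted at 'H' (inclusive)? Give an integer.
Answer: 6

Derivation:
Subtree rooted at H contains: B, D, F, H, J, K
Count = 6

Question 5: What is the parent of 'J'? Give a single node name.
Scan adjacency: J appears as child of H

Answer: H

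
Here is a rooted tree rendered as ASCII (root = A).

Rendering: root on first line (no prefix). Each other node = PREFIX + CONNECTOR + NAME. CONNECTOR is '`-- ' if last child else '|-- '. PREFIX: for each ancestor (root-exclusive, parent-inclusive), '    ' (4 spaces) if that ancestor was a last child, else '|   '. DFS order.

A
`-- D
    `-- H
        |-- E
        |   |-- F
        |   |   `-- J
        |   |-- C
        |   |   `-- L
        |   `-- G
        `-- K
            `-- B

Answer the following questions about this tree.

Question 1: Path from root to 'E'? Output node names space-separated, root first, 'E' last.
Walk down from root: A -> D -> H -> E

Answer: A D H E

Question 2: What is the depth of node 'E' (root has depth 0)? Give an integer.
Path from root to E: A -> D -> H -> E
Depth = number of edges = 3

Answer: 3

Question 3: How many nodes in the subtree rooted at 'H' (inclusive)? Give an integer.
Subtree rooted at H contains: B, C, E, F, G, H, J, K, L
Count = 9

Answer: 9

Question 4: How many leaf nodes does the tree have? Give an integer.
Answer: 4

Derivation:
Leaves (nodes with no children): B, G, J, L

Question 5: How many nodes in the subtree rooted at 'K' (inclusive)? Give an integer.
Answer: 2

Derivation:
Subtree rooted at K contains: B, K
Count = 2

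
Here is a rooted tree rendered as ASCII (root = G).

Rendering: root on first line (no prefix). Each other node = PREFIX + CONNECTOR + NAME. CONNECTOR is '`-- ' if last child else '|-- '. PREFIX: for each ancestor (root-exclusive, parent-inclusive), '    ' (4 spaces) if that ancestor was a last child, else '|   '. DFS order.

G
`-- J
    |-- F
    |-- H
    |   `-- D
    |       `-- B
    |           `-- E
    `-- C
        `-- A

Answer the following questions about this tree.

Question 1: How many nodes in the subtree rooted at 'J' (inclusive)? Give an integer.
Subtree rooted at J contains: A, B, C, D, E, F, H, J
Count = 8

Answer: 8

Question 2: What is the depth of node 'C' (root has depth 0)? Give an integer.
Path from root to C: G -> J -> C
Depth = number of edges = 2

Answer: 2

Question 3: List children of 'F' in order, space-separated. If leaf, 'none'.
Node F's children (from adjacency): (leaf)

Answer: none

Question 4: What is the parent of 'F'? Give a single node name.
Answer: J

Derivation:
Scan adjacency: F appears as child of J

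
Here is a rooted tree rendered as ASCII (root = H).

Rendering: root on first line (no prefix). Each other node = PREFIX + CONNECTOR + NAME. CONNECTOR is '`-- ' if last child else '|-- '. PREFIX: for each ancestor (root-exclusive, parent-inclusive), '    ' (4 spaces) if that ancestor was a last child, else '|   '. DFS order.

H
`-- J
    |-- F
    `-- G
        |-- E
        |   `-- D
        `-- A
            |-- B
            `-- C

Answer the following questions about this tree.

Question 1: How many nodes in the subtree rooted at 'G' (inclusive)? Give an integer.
Answer: 6

Derivation:
Subtree rooted at G contains: A, B, C, D, E, G
Count = 6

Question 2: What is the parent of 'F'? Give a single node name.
Scan adjacency: F appears as child of J

Answer: J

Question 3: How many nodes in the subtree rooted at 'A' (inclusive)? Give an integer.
Subtree rooted at A contains: A, B, C
Count = 3

Answer: 3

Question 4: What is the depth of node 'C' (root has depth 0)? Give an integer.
Path from root to C: H -> J -> G -> A -> C
Depth = number of edges = 4

Answer: 4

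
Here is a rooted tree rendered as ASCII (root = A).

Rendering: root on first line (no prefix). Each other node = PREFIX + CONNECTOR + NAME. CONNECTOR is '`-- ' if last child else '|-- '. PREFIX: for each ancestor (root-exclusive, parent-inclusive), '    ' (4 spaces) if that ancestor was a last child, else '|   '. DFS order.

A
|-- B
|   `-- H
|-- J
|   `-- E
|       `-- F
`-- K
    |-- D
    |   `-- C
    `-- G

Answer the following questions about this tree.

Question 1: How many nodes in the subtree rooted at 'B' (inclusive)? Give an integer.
Subtree rooted at B contains: B, H
Count = 2

Answer: 2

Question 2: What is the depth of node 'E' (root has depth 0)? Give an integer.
Path from root to E: A -> J -> E
Depth = number of edges = 2

Answer: 2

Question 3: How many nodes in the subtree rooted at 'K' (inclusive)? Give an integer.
Subtree rooted at K contains: C, D, G, K
Count = 4

Answer: 4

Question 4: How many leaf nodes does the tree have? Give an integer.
Answer: 4

Derivation:
Leaves (nodes with no children): C, F, G, H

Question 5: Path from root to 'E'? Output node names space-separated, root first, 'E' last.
Answer: A J E

Derivation:
Walk down from root: A -> J -> E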